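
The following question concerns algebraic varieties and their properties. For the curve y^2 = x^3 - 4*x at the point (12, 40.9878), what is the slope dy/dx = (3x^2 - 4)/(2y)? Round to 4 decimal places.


Using implicit differentiation of y^2 = x^3 - 4*x:
2y * dy/dx = 3x^2 - 4
dy/dx = (3x^2 - 4)/(2y)
Numerator: 3*12^2 - 4 = 428
Denominator: 2*40.9878 = 81.9756
dy/dx = 428/81.9756 = 5.2211

5.2211


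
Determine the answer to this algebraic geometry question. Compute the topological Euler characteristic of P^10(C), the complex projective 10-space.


The complex projective space P^10 has one cell in each even real dimension 0, 2, ..., 20.
The cohomology groups are H^{2k}(P^10) = Z for k = 0,...,10, and 0 otherwise.
Euler characteristic = sum of Betti numbers = 1 per even-dimensional cohomology group.
chi(P^10) = 10 + 1 = 11

11


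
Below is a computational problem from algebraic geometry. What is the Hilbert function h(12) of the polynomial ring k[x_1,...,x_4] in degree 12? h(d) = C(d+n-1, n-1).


The Hilbert function for the polynomial ring in 4 variables is:
h(d) = C(d+n-1, n-1)
h(12) = C(12+4-1, 4-1) = C(15, 3)
= 15! / (3! * 12!)
= 455

455


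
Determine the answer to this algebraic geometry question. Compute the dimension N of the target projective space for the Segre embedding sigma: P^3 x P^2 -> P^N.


The Segre embedding maps P^m x P^n into P^N via
all products of coordinates from each factor.
N = (m+1)(n+1) - 1
N = (3+1)(2+1) - 1
N = 4*3 - 1
N = 12 - 1 = 11

11


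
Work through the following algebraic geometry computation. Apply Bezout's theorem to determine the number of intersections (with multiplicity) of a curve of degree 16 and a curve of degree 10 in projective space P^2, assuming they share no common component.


Bezout's theorem states the intersection count equals the product of degrees.
Intersection count = 16 * 10 = 160

160


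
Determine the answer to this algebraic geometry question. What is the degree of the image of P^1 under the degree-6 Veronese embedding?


The Veronese variety v_6(P^1) has degree d^r.
d^r = 6^1 = 6

6


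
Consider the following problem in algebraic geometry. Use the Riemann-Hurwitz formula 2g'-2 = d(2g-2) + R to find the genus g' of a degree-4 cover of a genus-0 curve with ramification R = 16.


Riemann-Hurwitz formula: 2g' - 2 = d(2g - 2) + R
Given: d = 4, g = 0, R = 16
2g' - 2 = 4*(2*0 - 2) + 16
2g' - 2 = 4*(-2) + 16
2g' - 2 = -8 + 16 = 8
2g' = 10
g' = 5

5


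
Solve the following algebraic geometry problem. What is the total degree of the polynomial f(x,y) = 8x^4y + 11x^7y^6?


Examine each term for its total degree (sum of exponents).
  Term '8x^4y' has total degree 4+1 = 5.
  Term '11x^7y^6' has total degree 7+6 = 13.
The maximum total degree among all terms is 13.

13


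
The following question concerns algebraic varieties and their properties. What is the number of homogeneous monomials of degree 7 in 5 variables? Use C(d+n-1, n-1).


The number of degree-7 monomials in 5 variables is C(d+n-1, n-1).
= C(7+5-1, 5-1) = C(11, 4)
= 330

330


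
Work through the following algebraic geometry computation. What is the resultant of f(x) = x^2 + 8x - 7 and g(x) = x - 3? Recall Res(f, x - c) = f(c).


For Res(f, x - c), we evaluate f at x = c.
f(3) = 3^2 + 8*3 - 7
= 9 + 24 - 7
= 33 - 7 = 26
Res(f, g) = 26

26


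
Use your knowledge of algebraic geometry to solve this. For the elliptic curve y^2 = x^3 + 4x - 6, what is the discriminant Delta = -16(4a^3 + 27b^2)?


Compute each component:
4a^3 = 4*4^3 = 4*64 = 256
27b^2 = 27*(-6)^2 = 27*36 = 972
4a^3 + 27b^2 = 256 + 972 = 1228
Delta = -16*1228 = -19648

-19648


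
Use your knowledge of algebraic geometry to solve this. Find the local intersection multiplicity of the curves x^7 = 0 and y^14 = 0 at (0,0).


The intersection multiplicity of V(x^a) and V(y^b) at the origin is:
I(O; V(x^7), V(y^14)) = dim_k(k[x,y]/(x^7, y^14))
A basis for k[x,y]/(x^7, y^14) is the set of monomials x^i * y^j
where 0 <= i < 7 and 0 <= j < 14.
The number of such monomials is 7 * 14 = 98

98


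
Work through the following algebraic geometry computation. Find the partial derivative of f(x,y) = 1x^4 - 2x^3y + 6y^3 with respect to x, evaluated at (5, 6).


df/dx = 4*1*x^3 + 3*(-2)*x^2*y
At (5,6): 4*1*5^3 + 3*(-2)*5^2*6
= 500 - 900
= -400

-400


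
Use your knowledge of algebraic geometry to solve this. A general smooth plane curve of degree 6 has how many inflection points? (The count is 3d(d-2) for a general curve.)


For a general smooth plane curve C of degree d, the inflection points are
the intersection of C with its Hessian curve, which has degree 3(d-2).
By Bezout, the total intersection number is d * 3(d-2) = 6 * 12 = 72.
For a general curve every flex is ordinary, so each contributes
multiplicity 1 to C·Hess(C), and the number of distinct inflection
points is 3d(d-2).
Inflection points = 3*6*(6-2) = 3*6*4 = 72

72


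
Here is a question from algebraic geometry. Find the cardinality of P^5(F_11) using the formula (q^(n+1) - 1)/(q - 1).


P^5(F_11) has (q^(n+1) - 1)/(q - 1) points.
= 11^5 + 11^4 + 11^3 + 11^2 + 11^1 + 11^0
= 161051 + 14641 + 1331 + 121 + 11 + 1
= 177156

177156


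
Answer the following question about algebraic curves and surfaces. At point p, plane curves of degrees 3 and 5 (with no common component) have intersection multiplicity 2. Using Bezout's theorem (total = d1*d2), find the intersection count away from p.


By Bezout's theorem, the total intersection number is d1 * d2.
Total = 3 * 5 = 15
Intersection multiplicity at p = 2
Remaining intersections = 15 - 2 = 13

13


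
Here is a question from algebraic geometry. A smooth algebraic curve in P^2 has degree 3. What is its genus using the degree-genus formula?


Using the genus formula for smooth plane curves:
g = (d-1)(d-2)/2
g = (3-1)(3-2)/2
g = 2*1/2
g = 2/2 = 1

1


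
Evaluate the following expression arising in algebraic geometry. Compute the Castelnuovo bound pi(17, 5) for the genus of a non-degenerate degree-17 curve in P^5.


Castelnuovo's bound: write d - 1 = m(r-1) + epsilon with 0 <= epsilon < r-1.
d - 1 = 17 - 1 = 16
r - 1 = 5 - 1 = 4
16 = 4*4 + 0, so m = 4, epsilon = 0
pi(d, r) = m(m-1)(r-1)/2 + m*epsilon
= 4*3*4/2 + 4*0
= 48/2 + 0
= 24 + 0 = 24

24


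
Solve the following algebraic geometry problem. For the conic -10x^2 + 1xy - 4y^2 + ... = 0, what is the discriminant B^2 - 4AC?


The discriminant of a conic Ax^2 + Bxy + Cy^2 + ... = 0 is B^2 - 4AC.
B^2 = 1^2 = 1
4AC = 4*(-10)*(-4) = 160
Discriminant = 1 - 160 = -159

-159


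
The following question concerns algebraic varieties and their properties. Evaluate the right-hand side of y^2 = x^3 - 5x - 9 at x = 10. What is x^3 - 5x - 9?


Compute x^3 - 5x - 9 at x = 10:
x^3 = 10^3 = 1000
(-5)*x = (-5)*10 = -50
Sum: 1000 - 50 - 9 = 941

941


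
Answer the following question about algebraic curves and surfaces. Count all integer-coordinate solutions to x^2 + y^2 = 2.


Systematically check integer values of x where x^2 <= 2.
For each valid x, check if 2 - x^2 is a perfect square.
x=1: 2 - 1 = 1, sqrt = 1 (valid)
Total integer solutions found: 4

4


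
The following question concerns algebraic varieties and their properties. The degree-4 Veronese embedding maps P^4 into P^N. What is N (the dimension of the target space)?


The Veronese embedding v_d: P^n -> P^N maps each point to all
degree-d monomials in n+1 homogeneous coordinates.
N = C(n+d, d) - 1
N = C(4+4, 4) - 1
N = C(8, 4) - 1
C(8, 4) = 70
N = 70 - 1 = 69

69


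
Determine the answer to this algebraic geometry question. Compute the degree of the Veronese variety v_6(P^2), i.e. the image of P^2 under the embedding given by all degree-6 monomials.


The Veronese variety v_6(P^2) has degree d^r.
d^r = 6^2 = 36

36


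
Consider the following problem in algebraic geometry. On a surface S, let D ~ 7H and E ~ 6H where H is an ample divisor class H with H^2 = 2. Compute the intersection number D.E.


Using bilinearity of the intersection pairing on a surface S:
(aH).(bH) = ab * (H.H)
We have H^2 = 2.
D.E = (7H).(6H) = 7*6*2
= 42*2
= 84

84


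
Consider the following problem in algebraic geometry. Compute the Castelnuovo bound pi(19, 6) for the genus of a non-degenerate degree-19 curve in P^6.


Castelnuovo's bound: write d - 1 = m(r-1) + epsilon with 0 <= epsilon < r-1.
d - 1 = 19 - 1 = 18
r - 1 = 6 - 1 = 5
18 = 3*5 + 3, so m = 3, epsilon = 3
pi(d, r) = m(m-1)(r-1)/2 + m*epsilon
= 3*2*5/2 + 3*3
= 30/2 + 9
= 15 + 9 = 24

24


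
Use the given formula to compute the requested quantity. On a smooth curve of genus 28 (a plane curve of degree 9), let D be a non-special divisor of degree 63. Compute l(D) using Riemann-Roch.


First, compute the genus of a smooth plane curve of degree 9:
g = (d-1)(d-2)/2 = (9-1)(9-2)/2 = 28
For a non-special divisor D (i.e., h^1(D) = 0), Riemann-Roch gives:
l(D) = deg(D) - g + 1
Since deg(D) = 63 >= 2g - 1 = 55, D is non-special.
l(D) = 63 - 28 + 1 = 36

36


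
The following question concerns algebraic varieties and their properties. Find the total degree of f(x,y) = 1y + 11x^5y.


Examine each term for its total degree (sum of exponents).
  Term '1y' has total degree 0+1 = 1.
  Term '11x^5y' has total degree 5+1 = 6.
The maximum total degree among all terms is 6.

6


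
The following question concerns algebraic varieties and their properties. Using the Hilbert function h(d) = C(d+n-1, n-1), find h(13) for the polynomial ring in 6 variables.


The Hilbert function for the polynomial ring in 6 variables is:
h(d) = C(d+n-1, n-1)
h(13) = C(13+6-1, 6-1) = C(18, 5)
= 18! / (5! * 13!)
= 8568

8568


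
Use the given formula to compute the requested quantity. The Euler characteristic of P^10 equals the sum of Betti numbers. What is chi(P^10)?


The complex projective space P^10 has one cell in each even real dimension 0, 2, ..., 20.
The cohomology groups are H^{2k}(P^10) = Z for k = 0,...,10, and 0 otherwise.
Euler characteristic = sum of Betti numbers = 1 per even-dimensional cohomology group.
chi(P^10) = 10 + 1 = 11

11


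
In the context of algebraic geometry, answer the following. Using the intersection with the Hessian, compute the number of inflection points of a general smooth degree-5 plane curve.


For a general smooth plane curve C of degree d, the inflection points are
the intersection of C with its Hessian curve, which has degree 3(d-2).
By Bezout, the total intersection number is d * 3(d-2) = 5 * 9 = 45.
For a general curve every flex is ordinary, so each contributes
multiplicity 1 to C·Hess(C), and the number of distinct inflection
points is 3d(d-2).
Inflection points = 3*5*(5-2) = 3*5*3 = 45

45


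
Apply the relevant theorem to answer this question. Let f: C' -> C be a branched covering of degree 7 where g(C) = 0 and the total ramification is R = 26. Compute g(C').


Riemann-Hurwitz formula: 2g' - 2 = d(2g - 2) + R
Given: d = 7, g = 0, R = 26
2g' - 2 = 7*(2*0 - 2) + 26
2g' - 2 = 7*(-2) + 26
2g' - 2 = -14 + 26 = 12
2g' = 14
g' = 7

7


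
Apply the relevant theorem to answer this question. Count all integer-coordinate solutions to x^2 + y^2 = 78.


Systematically check integer values of x where x^2 <= 78.
For each valid x, check if 78 - x^2 is a perfect square.
Total integer solutions found: 0

0


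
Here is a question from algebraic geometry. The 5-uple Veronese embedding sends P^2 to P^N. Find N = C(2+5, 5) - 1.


The Veronese embedding v_d: P^n -> P^N maps each point to all
degree-d monomials in n+1 homogeneous coordinates.
N = C(n+d, d) - 1
N = C(2+5, 5) - 1
N = C(7, 5) - 1
C(7, 5) = 21
N = 21 - 1 = 20

20


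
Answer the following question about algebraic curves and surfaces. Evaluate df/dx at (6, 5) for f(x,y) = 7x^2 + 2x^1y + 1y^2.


df/dx = 2*7*x^1 + 1*2*x^0*y
At (6,5): 2*7*6^1 + 1*2*6^0*5
= 84 + 10
= 94

94


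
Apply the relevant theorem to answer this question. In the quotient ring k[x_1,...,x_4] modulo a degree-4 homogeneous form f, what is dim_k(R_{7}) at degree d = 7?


For R = k[x_1,...,x_n]/(f) with f homogeneous of degree e:
The Hilbert series is (1 - t^e)/(1 - t)^n.
So h(d) = C(d+n-1, n-1) - C(d-e+n-1, n-1) for d >= e.
With n=4, e=4, d=7:
C(7+4-1, 4-1) = C(10, 3) = 120
C(7-4+4-1, 4-1) = C(6, 3) = 20
h(7) = 120 - 20 = 100

100


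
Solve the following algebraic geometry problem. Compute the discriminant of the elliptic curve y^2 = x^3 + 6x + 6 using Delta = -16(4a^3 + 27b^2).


Compute each component:
4a^3 = 4*6^3 = 4*216 = 864
27b^2 = 27*6^2 = 27*36 = 972
4a^3 + 27b^2 = 864 + 972 = 1836
Delta = -16*1836 = -29376

-29376


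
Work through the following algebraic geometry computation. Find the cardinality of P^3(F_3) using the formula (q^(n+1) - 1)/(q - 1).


P^3(F_3) has (q^(n+1) - 1)/(q - 1) points.
= 3^3 + 3^2 + 3^1 + 3^0
= 27 + 9 + 3 + 1
= 40

40


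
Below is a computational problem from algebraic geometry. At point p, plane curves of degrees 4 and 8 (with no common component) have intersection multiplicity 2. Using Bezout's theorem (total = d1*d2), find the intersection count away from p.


By Bezout's theorem, the total intersection number is d1 * d2.
Total = 4 * 8 = 32
Intersection multiplicity at p = 2
Remaining intersections = 32 - 2 = 30

30


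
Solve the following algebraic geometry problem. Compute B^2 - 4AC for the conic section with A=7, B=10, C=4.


The discriminant of a conic Ax^2 + Bxy + Cy^2 + ... = 0 is B^2 - 4AC.
B^2 = 10^2 = 100
4AC = 4*7*4 = 112
Discriminant = 100 - 112 = -12

-12


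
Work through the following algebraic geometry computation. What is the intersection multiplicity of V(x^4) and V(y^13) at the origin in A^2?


The intersection multiplicity of V(x^a) and V(y^b) at the origin is:
I(O; V(x^4), V(y^13)) = dim_k(k[x,y]/(x^4, y^13))
A basis for k[x,y]/(x^4, y^13) is the set of monomials x^i * y^j
where 0 <= i < 4 and 0 <= j < 13.
The number of such monomials is 4 * 13 = 52

52


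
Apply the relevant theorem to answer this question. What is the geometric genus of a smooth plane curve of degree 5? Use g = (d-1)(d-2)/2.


Using the genus formula for smooth plane curves:
g = (d-1)(d-2)/2
g = (5-1)(5-2)/2
g = 4*3/2
g = 12/2 = 6

6


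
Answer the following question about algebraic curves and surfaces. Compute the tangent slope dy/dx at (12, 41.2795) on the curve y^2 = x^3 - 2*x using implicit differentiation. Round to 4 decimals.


Using implicit differentiation of y^2 = x^3 - 2*x:
2y * dy/dx = 3x^2 - 2
dy/dx = (3x^2 - 2)/(2y)
Numerator: 3*12^2 - 2 = 430
Denominator: 2*41.2795 = 82.559
dy/dx = 430/82.559 = 5.2084

5.2084


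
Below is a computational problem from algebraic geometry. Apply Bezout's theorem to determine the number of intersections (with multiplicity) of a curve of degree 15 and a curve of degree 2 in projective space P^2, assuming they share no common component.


Bezout's theorem states the intersection count equals the product of degrees.
Intersection count = 15 * 2 = 30

30


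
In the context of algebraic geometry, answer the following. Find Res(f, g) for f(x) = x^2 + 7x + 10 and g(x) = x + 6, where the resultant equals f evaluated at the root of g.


For Res(f, x - c), we evaluate f at x = c.
f(-6) = (-6)^2 + 7*(-6) + 10
= 36 - 42 + 10
= -6 + 10 = 4
Res(f, g) = 4

4


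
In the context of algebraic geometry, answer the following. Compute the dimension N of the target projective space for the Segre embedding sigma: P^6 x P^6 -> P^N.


The Segre embedding maps P^m x P^n into P^N via
all products of coordinates from each factor.
N = (m+1)(n+1) - 1
N = (6+1)(6+1) - 1
N = 7*7 - 1
N = 49 - 1 = 48

48


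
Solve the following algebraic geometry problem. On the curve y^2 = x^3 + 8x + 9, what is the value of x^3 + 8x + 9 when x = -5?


Compute x^3 + 8x + 9 at x = -5:
x^3 = (-5)^3 = -125
8*x = 8*(-5) = -40
Sum: -125 - 40 + 9 = -156

-156


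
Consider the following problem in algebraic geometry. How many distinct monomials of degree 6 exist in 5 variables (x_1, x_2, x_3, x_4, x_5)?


The number of degree-6 monomials in 5 variables is C(d+n-1, n-1).
= C(6+5-1, 5-1) = C(10, 4)
= 210

210


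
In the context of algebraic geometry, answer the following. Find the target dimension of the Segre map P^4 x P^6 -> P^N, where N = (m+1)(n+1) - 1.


The Segre embedding maps P^m x P^n into P^N via
all products of coordinates from each factor.
N = (m+1)(n+1) - 1
N = (4+1)(6+1) - 1
N = 5*7 - 1
N = 35 - 1 = 34

34


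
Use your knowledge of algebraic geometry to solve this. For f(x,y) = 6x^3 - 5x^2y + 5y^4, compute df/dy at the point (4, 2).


df/dy = (-5)*x^2 + 4*5*y^3
At (4,2): (-5)*4^2 + 4*5*2^3
= -80 + 160
= 80

80


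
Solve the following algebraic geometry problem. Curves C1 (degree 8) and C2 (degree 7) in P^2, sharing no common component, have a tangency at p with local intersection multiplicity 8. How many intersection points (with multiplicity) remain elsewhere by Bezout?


By Bezout's theorem, the total intersection number is d1 * d2.
Total = 8 * 7 = 56
Intersection multiplicity at p = 8
Remaining intersections = 56 - 8 = 48

48


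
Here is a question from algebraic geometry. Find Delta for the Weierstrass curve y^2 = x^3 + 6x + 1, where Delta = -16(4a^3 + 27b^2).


Compute each component:
4a^3 = 4*6^3 = 4*216 = 864
27b^2 = 27*1^2 = 27*1 = 27
4a^3 + 27b^2 = 864 + 27 = 891
Delta = -16*891 = -14256

-14256


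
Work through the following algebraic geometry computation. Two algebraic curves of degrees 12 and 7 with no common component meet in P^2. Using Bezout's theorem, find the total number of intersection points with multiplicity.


Bezout's theorem states the intersection count equals the product of degrees.
Intersection count = 12 * 7 = 84

84


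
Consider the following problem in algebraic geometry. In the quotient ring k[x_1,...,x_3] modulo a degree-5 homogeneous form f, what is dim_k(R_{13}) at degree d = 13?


For R = k[x_1,...,x_n]/(f) with f homogeneous of degree e:
The Hilbert series is (1 - t^e)/(1 - t)^n.
So h(d) = C(d+n-1, n-1) - C(d-e+n-1, n-1) for d >= e.
With n=3, e=5, d=13:
C(13+3-1, 3-1) = C(15, 2) = 105
C(13-5+3-1, 3-1) = C(10, 2) = 45
h(13) = 105 - 45 = 60

60


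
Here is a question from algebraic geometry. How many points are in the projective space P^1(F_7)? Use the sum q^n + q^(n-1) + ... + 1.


P^1(F_7) has (q^(n+1) - 1)/(q - 1) points.
= 7^1 + 7^0
= 7 + 1
= 8

8


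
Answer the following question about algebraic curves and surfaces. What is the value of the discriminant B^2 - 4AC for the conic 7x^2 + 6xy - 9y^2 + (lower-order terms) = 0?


The discriminant of a conic Ax^2 + Bxy + Cy^2 + ... = 0 is B^2 - 4AC.
B^2 = 6^2 = 36
4AC = 4*7*(-9) = -252
Discriminant = 36 + 252 = 288

288


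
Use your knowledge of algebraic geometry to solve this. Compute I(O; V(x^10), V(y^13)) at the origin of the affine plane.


The intersection multiplicity of V(x^a) and V(y^b) at the origin is:
I(O; V(x^10), V(y^13)) = dim_k(k[x,y]/(x^10, y^13))
A basis for k[x,y]/(x^10, y^13) is the set of monomials x^i * y^j
where 0 <= i < 10 and 0 <= j < 13.
The number of such monomials is 10 * 13 = 130

130


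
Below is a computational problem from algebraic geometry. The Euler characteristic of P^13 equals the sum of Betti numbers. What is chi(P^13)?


The complex projective space P^13 has one cell in each even real dimension 0, 2, ..., 26.
The cohomology groups are H^{2k}(P^13) = Z for k = 0,...,13, and 0 otherwise.
Euler characteristic = sum of Betti numbers = 1 per even-dimensional cohomology group.
chi(P^13) = 13 + 1 = 14

14


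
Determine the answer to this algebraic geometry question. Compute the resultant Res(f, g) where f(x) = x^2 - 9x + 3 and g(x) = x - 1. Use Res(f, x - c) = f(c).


For Res(f, x - c), we evaluate f at x = c.
f(1) = 1^2 - 9*1 + 3
= 1 - 9 + 3
= -8 + 3 = -5
Res(f, g) = -5

-5


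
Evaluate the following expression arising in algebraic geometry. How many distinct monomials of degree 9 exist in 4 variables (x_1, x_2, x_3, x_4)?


The number of degree-9 monomials in 4 variables is C(d+n-1, n-1).
= C(9+4-1, 4-1) = C(12, 3)
= 220

220


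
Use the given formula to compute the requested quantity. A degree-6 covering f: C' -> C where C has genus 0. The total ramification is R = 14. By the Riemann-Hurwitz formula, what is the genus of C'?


Riemann-Hurwitz formula: 2g' - 2 = d(2g - 2) + R
Given: d = 6, g = 0, R = 14
2g' - 2 = 6*(2*0 - 2) + 14
2g' - 2 = 6*(-2) + 14
2g' - 2 = -12 + 14 = 2
2g' = 4
g' = 2

2


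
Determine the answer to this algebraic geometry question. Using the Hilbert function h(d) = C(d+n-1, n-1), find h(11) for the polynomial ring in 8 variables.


The Hilbert function for the polynomial ring in 8 variables is:
h(d) = C(d+n-1, n-1)
h(11) = C(11+8-1, 8-1) = C(18, 7)
= 18! / (7! * 11!)
= 31824

31824


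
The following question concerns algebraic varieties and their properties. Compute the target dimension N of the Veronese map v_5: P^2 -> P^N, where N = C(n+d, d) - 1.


The Veronese embedding v_d: P^n -> P^N maps each point to all
degree-d monomials in n+1 homogeneous coordinates.
N = C(n+d, d) - 1
N = C(2+5, 5) - 1
N = C(7, 5) - 1
C(7, 5) = 21
N = 21 - 1 = 20

20


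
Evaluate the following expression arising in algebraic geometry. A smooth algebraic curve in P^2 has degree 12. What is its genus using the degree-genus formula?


Using the genus formula for smooth plane curves:
g = (d-1)(d-2)/2
g = (12-1)(12-2)/2
g = 11*10/2
g = 110/2 = 55

55


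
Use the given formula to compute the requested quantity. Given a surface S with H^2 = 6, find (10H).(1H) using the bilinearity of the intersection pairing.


Using bilinearity of the intersection pairing on a surface S:
(aH).(bH) = ab * (H.H)
We have H^2 = 6.
D.E = (10H).(1H) = 10*1*6
= 10*6
= 60

60


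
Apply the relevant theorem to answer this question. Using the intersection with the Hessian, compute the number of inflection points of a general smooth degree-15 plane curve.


For a general smooth plane curve C of degree d, the inflection points are
the intersection of C with its Hessian curve, which has degree 3(d-2).
By Bezout, the total intersection number is d * 3(d-2) = 15 * 39 = 585.
For a general curve every flex is ordinary, so each contributes
multiplicity 1 to C·Hess(C), and the number of distinct inflection
points is 3d(d-2).
Inflection points = 3*15*(15-2) = 3*15*13 = 585

585


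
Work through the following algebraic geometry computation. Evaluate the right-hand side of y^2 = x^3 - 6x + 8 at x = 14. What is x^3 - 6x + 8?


Compute x^3 - 6x + 8 at x = 14:
x^3 = 14^3 = 2744
(-6)*x = (-6)*14 = -84
Sum: 2744 - 84 + 8 = 2668

2668


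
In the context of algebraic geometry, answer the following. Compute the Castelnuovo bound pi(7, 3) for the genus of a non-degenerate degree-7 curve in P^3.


Castelnuovo's bound: write d - 1 = m(r-1) + epsilon with 0 <= epsilon < r-1.
d - 1 = 7 - 1 = 6
r - 1 = 3 - 1 = 2
6 = 3*2 + 0, so m = 3, epsilon = 0
pi(d, r) = m(m-1)(r-1)/2 + m*epsilon
= 3*2*2/2 + 3*0
= 12/2 + 0
= 6 + 0 = 6

6


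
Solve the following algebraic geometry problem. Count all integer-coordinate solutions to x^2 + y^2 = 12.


Systematically check integer values of x where x^2 <= 12.
For each valid x, check if 12 - x^2 is a perfect square.
Total integer solutions found: 0

0


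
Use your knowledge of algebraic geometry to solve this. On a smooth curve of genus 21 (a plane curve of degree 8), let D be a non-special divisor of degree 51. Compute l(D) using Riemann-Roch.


First, compute the genus of a smooth plane curve of degree 8:
g = (d-1)(d-2)/2 = (8-1)(8-2)/2 = 21
For a non-special divisor D (i.e., h^1(D) = 0), Riemann-Roch gives:
l(D) = deg(D) - g + 1
Since deg(D) = 51 >= 2g - 1 = 41, D is non-special.
l(D) = 51 - 21 + 1 = 31

31


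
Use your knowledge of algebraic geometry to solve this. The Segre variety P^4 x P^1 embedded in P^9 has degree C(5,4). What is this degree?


The degree of the Segre variety P^4 x P^1 is C(m+n, m).
= C(5, 4)
= 5

5


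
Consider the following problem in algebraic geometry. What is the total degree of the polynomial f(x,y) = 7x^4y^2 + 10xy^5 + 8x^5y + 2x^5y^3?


Examine each term for its total degree (sum of exponents).
  Term '7x^4y^2' has total degree 4+2 = 6.
  Term '10xy^5' has total degree 1+5 = 6.
  Term '8x^5y' has total degree 5+1 = 6.
  Term '2x^5y^3' has total degree 5+3 = 8.
The maximum total degree among all terms is 8.

8


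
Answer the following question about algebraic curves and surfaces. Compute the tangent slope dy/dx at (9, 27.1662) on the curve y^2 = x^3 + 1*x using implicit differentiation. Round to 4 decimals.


Using implicit differentiation of y^2 = x^3 + 1*x:
2y * dy/dx = 3x^2 + 1
dy/dx = (3x^2 + 1)/(2y)
Numerator: 3*9^2 + 1 = 244
Denominator: 2*27.1662 = 54.3324
dy/dx = 244/54.3324 = 4.4909

4.4909


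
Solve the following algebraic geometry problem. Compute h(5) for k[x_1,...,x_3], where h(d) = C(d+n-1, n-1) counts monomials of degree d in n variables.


The Hilbert function for the polynomial ring in 3 variables is:
h(d) = C(d+n-1, n-1)
h(5) = C(5+3-1, 3-1) = C(7, 2)
= 7! / (2! * 5!)
= 21

21


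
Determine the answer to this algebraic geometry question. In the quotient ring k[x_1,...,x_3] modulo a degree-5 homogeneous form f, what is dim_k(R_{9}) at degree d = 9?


For R = k[x_1,...,x_n]/(f) with f homogeneous of degree e:
The Hilbert series is (1 - t^e)/(1 - t)^n.
So h(d) = C(d+n-1, n-1) - C(d-e+n-1, n-1) for d >= e.
With n=3, e=5, d=9:
C(9+3-1, 3-1) = C(11, 2) = 55
C(9-5+3-1, 3-1) = C(6, 2) = 15
h(9) = 55 - 15 = 40

40


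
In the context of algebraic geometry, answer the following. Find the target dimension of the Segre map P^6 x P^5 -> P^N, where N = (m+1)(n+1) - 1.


The Segre embedding maps P^m x P^n into P^N via
all products of coordinates from each factor.
N = (m+1)(n+1) - 1
N = (6+1)(5+1) - 1
N = 7*6 - 1
N = 42 - 1 = 41

41


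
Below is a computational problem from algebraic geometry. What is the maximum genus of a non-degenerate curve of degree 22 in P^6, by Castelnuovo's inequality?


Castelnuovo's bound: write d - 1 = m(r-1) + epsilon with 0 <= epsilon < r-1.
d - 1 = 22 - 1 = 21
r - 1 = 6 - 1 = 5
21 = 4*5 + 1, so m = 4, epsilon = 1
pi(d, r) = m(m-1)(r-1)/2 + m*epsilon
= 4*3*5/2 + 4*1
= 60/2 + 4
= 30 + 4 = 34

34


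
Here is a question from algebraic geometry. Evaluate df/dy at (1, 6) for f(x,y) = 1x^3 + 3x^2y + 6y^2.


df/dy = 3*x^2 + 2*6*y^1
At (1,6): 3*1^2 + 2*6*6^1
= 3 + 72
= 75

75


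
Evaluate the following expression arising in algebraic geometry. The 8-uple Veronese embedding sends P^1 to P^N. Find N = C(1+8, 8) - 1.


The Veronese embedding v_d: P^n -> P^N maps each point to all
degree-d monomials in n+1 homogeneous coordinates.
N = C(n+d, d) - 1
N = C(1+8, 8) - 1
N = C(9, 8) - 1
C(9, 8) = 9
N = 9 - 1 = 8

8


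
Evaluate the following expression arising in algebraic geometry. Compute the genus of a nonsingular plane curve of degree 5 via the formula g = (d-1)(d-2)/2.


Using the genus formula for smooth plane curves:
g = (d-1)(d-2)/2
g = (5-1)(5-2)/2
g = 4*3/2
g = 12/2 = 6

6


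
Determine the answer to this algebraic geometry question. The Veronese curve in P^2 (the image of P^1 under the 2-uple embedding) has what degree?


The rational normal curve in P^2 is the image of P^1 under the 2-uple Veronese.
A general hyperplane in P^2 pulls back to a degree-2 form on P^1, which has 2 zeros,
so the curve meets a general hyperplane in 2 points. Degree = 2.

2


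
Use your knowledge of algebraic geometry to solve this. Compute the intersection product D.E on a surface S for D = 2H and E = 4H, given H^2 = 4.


Using bilinearity of the intersection pairing on a surface S:
(aH).(bH) = ab * (H.H)
We have H^2 = 4.
D.E = (2H).(4H) = 2*4*4
= 8*4
= 32

32


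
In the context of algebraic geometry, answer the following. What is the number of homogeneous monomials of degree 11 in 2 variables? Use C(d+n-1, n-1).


The number of degree-11 monomials in 2 variables is C(d+n-1, n-1).
= C(11+2-1, 2-1) = C(12, 1)
= 12

12


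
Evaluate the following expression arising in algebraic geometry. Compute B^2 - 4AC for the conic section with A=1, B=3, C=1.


The discriminant of a conic Ax^2 + Bxy + Cy^2 + ... = 0 is B^2 - 4AC.
B^2 = 3^2 = 9
4AC = 4*1*1 = 4
Discriminant = 9 - 4 = 5

5


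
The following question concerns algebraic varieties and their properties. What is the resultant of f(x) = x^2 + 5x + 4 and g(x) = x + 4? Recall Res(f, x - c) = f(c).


For Res(f, x - c), we evaluate f at x = c.
f(-4) = (-4)^2 + 5*(-4) + 4
= 16 - 20 + 4
= -4 + 4 = 0
Res(f, g) = 0

0


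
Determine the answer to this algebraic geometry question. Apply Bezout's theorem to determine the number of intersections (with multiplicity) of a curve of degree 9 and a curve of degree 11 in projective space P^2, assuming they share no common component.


Bezout's theorem states the intersection count equals the product of degrees.
Intersection count = 9 * 11 = 99

99


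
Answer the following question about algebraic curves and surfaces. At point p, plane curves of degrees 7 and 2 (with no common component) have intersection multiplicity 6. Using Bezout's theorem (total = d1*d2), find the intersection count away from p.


By Bezout's theorem, the total intersection number is d1 * d2.
Total = 7 * 2 = 14
Intersection multiplicity at p = 6
Remaining intersections = 14 - 6 = 8

8


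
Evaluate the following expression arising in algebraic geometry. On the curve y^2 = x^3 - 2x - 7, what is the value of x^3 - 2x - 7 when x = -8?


Compute x^3 - 2x - 7 at x = -8:
x^3 = (-8)^3 = -512
(-2)*x = (-2)*(-8) = 16
Sum: -512 + 16 - 7 = -503

-503


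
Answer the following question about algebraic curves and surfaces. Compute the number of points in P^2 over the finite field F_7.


P^2(F_7) has (q^(n+1) - 1)/(q - 1) points.
= 7^2 + 7^1 + 7^0
= 49 + 7 + 1
= 57

57


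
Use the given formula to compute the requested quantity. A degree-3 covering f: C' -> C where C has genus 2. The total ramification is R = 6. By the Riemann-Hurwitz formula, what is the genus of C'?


Riemann-Hurwitz formula: 2g' - 2 = d(2g - 2) + R
Given: d = 3, g = 2, R = 6
2g' - 2 = 3*(2*2 - 2) + 6
2g' - 2 = 3*2 + 6
2g' - 2 = 6 + 6 = 12
2g' = 14
g' = 7

7


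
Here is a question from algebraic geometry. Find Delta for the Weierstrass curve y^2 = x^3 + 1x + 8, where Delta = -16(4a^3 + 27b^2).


Compute each component:
4a^3 = 4*1^3 = 4*1 = 4
27b^2 = 27*8^2 = 27*64 = 1728
4a^3 + 27b^2 = 4 + 1728 = 1732
Delta = -16*1732 = -27712

-27712


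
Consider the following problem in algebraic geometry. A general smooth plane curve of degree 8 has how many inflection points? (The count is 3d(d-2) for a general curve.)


For a general smooth plane curve C of degree d, the inflection points are
the intersection of C with its Hessian curve, which has degree 3(d-2).
By Bezout, the total intersection number is d * 3(d-2) = 8 * 18 = 144.
For a general curve every flex is ordinary, so each contributes
multiplicity 1 to C·Hess(C), and the number of distinct inflection
points is 3d(d-2).
Inflection points = 3*8*(8-2) = 3*8*6 = 144

144


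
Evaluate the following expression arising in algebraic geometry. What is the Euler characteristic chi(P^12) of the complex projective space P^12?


The complex projective space P^12 has one cell in each even real dimension 0, 2, ..., 24.
The cohomology groups are H^{2k}(P^12) = Z for k = 0,...,12, and 0 otherwise.
Euler characteristic = sum of Betti numbers = 1 per even-dimensional cohomology group.
chi(P^12) = 12 + 1 = 13

13


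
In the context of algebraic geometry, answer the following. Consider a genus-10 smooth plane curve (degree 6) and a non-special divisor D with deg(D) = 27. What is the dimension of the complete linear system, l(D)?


First, compute the genus of a smooth plane curve of degree 6:
g = (d-1)(d-2)/2 = (6-1)(6-2)/2 = 10
For a non-special divisor D (i.e., h^1(D) = 0), Riemann-Roch gives:
l(D) = deg(D) - g + 1
Since deg(D) = 27 >= 2g - 1 = 19, D is non-special.
l(D) = 27 - 10 + 1 = 18

18


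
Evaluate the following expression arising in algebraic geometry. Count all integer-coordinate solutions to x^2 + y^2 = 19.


Systematically check integer values of x where x^2 <= 19.
For each valid x, check if 19 - x^2 is a perfect square.
Total integer solutions found: 0

0


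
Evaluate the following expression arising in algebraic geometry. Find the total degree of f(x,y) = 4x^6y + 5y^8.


Examine each term for its total degree (sum of exponents).
  Term '4x^6y' has total degree 6+1 = 7.
  Term '5y^8' has total degree 0+8 = 8.
The maximum total degree among all terms is 8.

8


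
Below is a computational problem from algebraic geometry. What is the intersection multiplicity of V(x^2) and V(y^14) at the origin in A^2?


The intersection multiplicity of V(x^a) and V(y^b) at the origin is:
I(O; V(x^2), V(y^14)) = dim_k(k[x,y]/(x^2, y^14))
A basis for k[x,y]/(x^2, y^14) is the set of monomials x^i * y^j
where 0 <= i < 2 and 0 <= j < 14.
The number of such monomials is 2 * 14 = 28

28


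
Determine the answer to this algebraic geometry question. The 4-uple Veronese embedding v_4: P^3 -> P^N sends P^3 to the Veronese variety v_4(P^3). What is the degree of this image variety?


The Veronese variety v_4(P^3) has degree d^r.
d^r = 4^3 = 64

64


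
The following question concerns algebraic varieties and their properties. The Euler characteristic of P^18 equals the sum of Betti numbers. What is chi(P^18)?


The complex projective space P^18 has one cell in each even real dimension 0, 2, ..., 36.
The cohomology groups are H^{2k}(P^18) = Z for k = 0,...,18, and 0 otherwise.
Euler characteristic = sum of Betti numbers = 1 per even-dimensional cohomology group.
chi(P^18) = 18 + 1 = 19

19


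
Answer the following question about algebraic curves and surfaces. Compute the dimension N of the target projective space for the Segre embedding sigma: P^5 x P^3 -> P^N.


The Segre embedding maps P^m x P^n into P^N via
all products of coordinates from each factor.
N = (m+1)(n+1) - 1
N = (5+1)(3+1) - 1
N = 6*4 - 1
N = 24 - 1 = 23

23


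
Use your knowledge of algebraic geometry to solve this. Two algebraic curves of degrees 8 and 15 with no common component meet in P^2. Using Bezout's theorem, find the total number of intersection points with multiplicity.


Bezout's theorem states the intersection count equals the product of degrees.
Intersection count = 8 * 15 = 120

120


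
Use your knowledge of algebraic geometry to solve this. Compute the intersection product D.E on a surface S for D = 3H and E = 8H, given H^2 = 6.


Using bilinearity of the intersection pairing on a surface S:
(aH).(bH) = ab * (H.H)
We have H^2 = 6.
D.E = (3H).(8H) = 3*8*6
= 24*6
= 144

144


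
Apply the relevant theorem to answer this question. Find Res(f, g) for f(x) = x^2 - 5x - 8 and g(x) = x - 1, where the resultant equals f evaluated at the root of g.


For Res(f, x - c), we evaluate f at x = c.
f(1) = 1^2 - 5*1 - 8
= 1 - 5 - 8
= -4 - 8 = -12
Res(f, g) = -12

-12


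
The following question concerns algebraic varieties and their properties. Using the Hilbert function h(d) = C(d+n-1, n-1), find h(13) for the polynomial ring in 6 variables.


The Hilbert function for the polynomial ring in 6 variables is:
h(d) = C(d+n-1, n-1)
h(13) = C(13+6-1, 6-1) = C(18, 5)
= 18! / (5! * 13!)
= 8568

8568


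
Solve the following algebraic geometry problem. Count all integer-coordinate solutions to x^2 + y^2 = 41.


Systematically check integer values of x where x^2 <= 41.
For each valid x, check if 41 - x^2 is a perfect square.
x=4: 41 - 16 = 25, sqrt = 5 (valid)
x=5: 41 - 25 = 16, sqrt = 4 (valid)
Total integer solutions found: 8

8


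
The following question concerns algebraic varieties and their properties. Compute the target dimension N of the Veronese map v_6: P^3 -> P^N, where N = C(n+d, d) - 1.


The Veronese embedding v_d: P^n -> P^N maps each point to all
degree-d monomials in n+1 homogeneous coordinates.
N = C(n+d, d) - 1
N = C(3+6, 6) - 1
N = C(9, 6) - 1
C(9, 6) = 84
N = 84 - 1 = 83

83


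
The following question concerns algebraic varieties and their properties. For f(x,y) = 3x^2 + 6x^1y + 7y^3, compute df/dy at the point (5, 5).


df/dy = 6*x^1 + 3*7*y^2
At (5,5): 6*5^1 + 3*7*5^2
= 30 + 525
= 555

555


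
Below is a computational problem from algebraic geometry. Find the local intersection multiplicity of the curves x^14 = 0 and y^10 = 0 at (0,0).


The intersection multiplicity of V(x^a) and V(y^b) at the origin is:
I(O; V(x^14), V(y^10)) = dim_k(k[x,y]/(x^14, y^10))
A basis for k[x,y]/(x^14, y^10) is the set of monomials x^i * y^j
where 0 <= i < 14 and 0 <= j < 10.
The number of such monomials is 14 * 10 = 140

140


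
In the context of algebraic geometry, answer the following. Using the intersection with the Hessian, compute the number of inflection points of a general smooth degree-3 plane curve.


For a general smooth plane curve C of degree d, the inflection points are
the intersection of C with its Hessian curve, which has degree 3(d-2).
By Bezout, the total intersection number is d * 3(d-2) = 3 * 3 = 9.
For a general curve every flex is ordinary, so each contributes
multiplicity 1 to C·Hess(C), and the number of distinct inflection
points is 3d(d-2).
Inflection points = 3*3*(3-2) = 3*3*1 = 9

9


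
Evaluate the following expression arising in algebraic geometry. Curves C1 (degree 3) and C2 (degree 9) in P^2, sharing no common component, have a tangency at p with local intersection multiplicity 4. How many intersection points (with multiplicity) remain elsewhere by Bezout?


By Bezout's theorem, the total intersection number is d1 * d2.
Total = 3 * 9 = 27
Intersection multiplicity at p = 4
Remaining intersections = 27 - 4 = 23

23


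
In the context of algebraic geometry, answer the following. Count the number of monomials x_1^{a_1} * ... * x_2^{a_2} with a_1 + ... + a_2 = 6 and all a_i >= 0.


The number of degree-6 monomials in 2 variables is C(d+n-1, n-1).
= C(6+2-1, 2-1) = C(7, 1)
= 7

7


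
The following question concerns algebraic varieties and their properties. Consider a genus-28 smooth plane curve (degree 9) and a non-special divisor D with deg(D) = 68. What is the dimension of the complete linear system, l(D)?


First, compute the genus of a smooth plane curve of degree 9:
g = (d-1)(d-2)/2 = (9-1)(9-2)/2 = 28
For a non-special divisor D (i.e., h^1(D) = 0), Riemann-Roch gives:
l(D) = deg(D) - g + 1
Since deg(D) = 68 >= 2g - 1 = 55, D is non-special.
l(D) = 68 - 28 + 1 = 41

41


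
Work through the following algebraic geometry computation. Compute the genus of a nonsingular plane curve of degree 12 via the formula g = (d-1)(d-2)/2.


Using the genus formula for smooth plane curves:
g = (d-1)(d-2)/2
g = (12-1)(12-2)/2
g = 11*10/2
g = 110/2 = 55

55


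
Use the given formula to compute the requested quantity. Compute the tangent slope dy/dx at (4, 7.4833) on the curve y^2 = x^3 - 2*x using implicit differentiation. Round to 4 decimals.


Using implicit differentiation of y^2 = x^3 - 2*x:
2y * dy/dx = 3x^2 - 2
dy/dx = (3x^2 - 2)/(2y)
Numerator: 3*4^2 - 2 = 46
Denominator: 2*7.4833 = 14.9666
dy/dx = 46/14.9666 = 3.0735

3.0735


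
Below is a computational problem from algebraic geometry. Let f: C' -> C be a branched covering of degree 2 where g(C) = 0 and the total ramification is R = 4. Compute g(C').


Riemann-Hurwitz formula: 2g' - 2 = d(2g - 2) + R
Given: d = 2, g = 0, R = 4
2g' - 2 = 2*(2*0 - 2) + 4
2g' - 2 = 2*(-2) + 4
2g' - 2 = -4 + 4 = 0
2g' = 2
g' = 1

1


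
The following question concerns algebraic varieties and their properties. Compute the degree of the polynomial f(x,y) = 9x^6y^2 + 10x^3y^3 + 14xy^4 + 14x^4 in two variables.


Examine each term for its total degree (sum of exponents).
  Term '9x^6y^2' has total degree 6+2 = 8.
  Term '10x^3y^3' has total degree 3+3 = 6.
  Term '14xy^4' has total degree 1+4 = 5.
  Term '14x^4' has total degree 4+0 = 4.
The maximum total degree among all terms is 8.

8
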